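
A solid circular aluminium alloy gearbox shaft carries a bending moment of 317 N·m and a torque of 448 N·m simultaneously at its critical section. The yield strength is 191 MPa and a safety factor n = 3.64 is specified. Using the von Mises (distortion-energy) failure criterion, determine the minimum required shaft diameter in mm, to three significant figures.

σ_allow = σ_y/n = 191/3.64 = 52.47 MPa.
For a solid shaft σ_b = 32M/(πd³) and τ = 16T/(πd³), so the von Mises stress is σ' = (16/πd³)·√(4M²+3T²).
√(4M²+3T²) = √(4×(317000)² + 3×(448000)²) = 1.002×10^6 N·mm.
d³ = 16×1.002×10^6/(π×52.47) = 97260 mm³.
d = 45.99 mm.

d = 46.0 mm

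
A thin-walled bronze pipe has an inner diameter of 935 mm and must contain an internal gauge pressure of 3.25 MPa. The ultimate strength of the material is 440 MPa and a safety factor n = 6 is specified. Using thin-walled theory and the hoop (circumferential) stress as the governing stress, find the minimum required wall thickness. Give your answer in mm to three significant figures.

t = 20.7 mm

σ_allow = 440/6 = 73.33 MPa.
Hoop stress σ_h = pD/(2t), so t = pD/(2σ_allow) = 3.25×935/(2×73.33) = 20.72 mm.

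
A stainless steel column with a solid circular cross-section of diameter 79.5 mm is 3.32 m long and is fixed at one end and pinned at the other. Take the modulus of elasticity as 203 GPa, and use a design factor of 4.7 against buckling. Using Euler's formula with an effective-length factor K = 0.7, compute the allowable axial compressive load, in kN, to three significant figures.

I = πd⁴/64 = π×79.5⁴/64 = 1.961×10^6 mm⁴.
Effective length L_e = KL = 0.7×3.32 m = 2324 mm.
Euler critical load P_cr = π²EI/L_e² = π²×203000×1.961×10^6/2324² = 727400 N.
P_allow = P_cr/n = 727400/4.7 = 154800 N.

P_allow = 155 kN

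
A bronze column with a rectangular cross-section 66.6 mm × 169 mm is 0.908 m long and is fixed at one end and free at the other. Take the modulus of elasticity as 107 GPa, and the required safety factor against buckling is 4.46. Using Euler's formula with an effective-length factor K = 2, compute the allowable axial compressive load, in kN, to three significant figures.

Buckling occurs about the weak axis: I_min = h·b³/12 = 169×66.6³/12 = 4.160×10^6 mm⁴ (b = 66.6 mm is the smaller dimension).
Effective length L_e = KL = 2×0.908 m = 1816 mm.
Euler critical load P_cr = π²EI/L_e² = π²×107000×4.160×10^6/1816² = 1.332×10^6 N.
P_allow = P_cr/n = 1.332×10^6/4.46 = 298700 N.

P_allow = 299 kN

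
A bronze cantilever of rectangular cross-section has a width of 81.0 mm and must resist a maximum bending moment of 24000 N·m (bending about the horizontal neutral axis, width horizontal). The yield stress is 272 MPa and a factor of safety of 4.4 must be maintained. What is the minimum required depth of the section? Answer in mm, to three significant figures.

h = 170 mm

σ_allow = 272/4.4 = 61.82 MPa.
For a rectangular section σ = 6M/(bh²), so h² = 6M/(b σ_allow) = 6×2.4000×10^7/(81.0×61.82) = 28760 mm².
h = 169.6 mm.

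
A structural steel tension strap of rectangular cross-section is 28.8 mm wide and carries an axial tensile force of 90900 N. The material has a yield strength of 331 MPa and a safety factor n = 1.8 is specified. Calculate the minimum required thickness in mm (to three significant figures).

σ_allow = 331/1.8 = 183.9 MPa.
Required area A = F/σ_allow = 90900/183.9 = 494.3 mm².
t = A/w = 494.3/28.8 = 17.16 mm.

t = 17.2 mm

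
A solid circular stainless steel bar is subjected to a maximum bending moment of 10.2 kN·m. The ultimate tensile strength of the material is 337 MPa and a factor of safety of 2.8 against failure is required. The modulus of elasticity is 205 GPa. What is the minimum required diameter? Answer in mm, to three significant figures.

σ_allow = 337/2.8 = 120.4 MPa.
For a solid circular section σ = 32M/(πd³), so d³ = 32M/(π σ_allow) = 32×1.0200×10^7/(π×120.4) = 863200 mm³.
d = 95.22 mm.

d = 95.2 mm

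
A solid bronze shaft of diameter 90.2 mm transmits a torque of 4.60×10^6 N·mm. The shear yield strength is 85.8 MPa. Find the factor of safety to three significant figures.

τ = 16T/(πd³) = 16×4600000/(π×90.2³) = 31.92 MPa.
n = τ_limit/τ = 85.8/31.92 = 2.688.

n = 2.69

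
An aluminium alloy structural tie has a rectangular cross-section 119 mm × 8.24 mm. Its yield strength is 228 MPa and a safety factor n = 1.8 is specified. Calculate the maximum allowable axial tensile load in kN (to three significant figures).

σ_allow = 228/1.8 = 126.7 MPa.
A = 119×8.24 = 980.6 mm².
F_allow = σ_allow × A = 126.7×980.6 = 124200 N.

F_allow = 124 kN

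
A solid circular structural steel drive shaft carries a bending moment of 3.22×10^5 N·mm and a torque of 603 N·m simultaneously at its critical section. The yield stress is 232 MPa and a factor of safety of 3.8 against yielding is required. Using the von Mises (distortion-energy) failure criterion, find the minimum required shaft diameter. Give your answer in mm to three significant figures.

σ_allow = σ_y/n = 232/3.8 = 61.05 MPa.
For a solid shaft σ_b = 32M/(πd³) and τ = 16T/(πd³), so the von Mises stress is σ' = (16/πd³)·√(4M²+3T²).
√(4M²+3T²) = √(4×(322000)² + 3×(603000)²) = 1.227×10^6 N·mm.
d³ = 16×1.227×10^6/(π×61.05) = 102400 mm³.
d = 46.78 mm.

d = 46.8 mm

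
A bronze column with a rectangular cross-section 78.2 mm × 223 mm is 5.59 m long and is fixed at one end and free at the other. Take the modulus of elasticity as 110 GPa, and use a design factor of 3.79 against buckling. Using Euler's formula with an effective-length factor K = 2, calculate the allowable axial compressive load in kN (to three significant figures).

Buckling occurs about the weak axis: I_min = h·b³/12 = 223×78.2³/12 = 8.887×10^6 mm⁴ (b = 78.2 mm is the smaller dimension).
Effective length L_e = KL = 2×5.59 m = 11180 mm.
Euler critical load P_cr = π²EI/L_e² = π²×110000×8.887×10^6/11180² = 77190 N.
P_allow = P_cr/n = 77190/3.79 = 20370 N.

P_allow = 20.4 kN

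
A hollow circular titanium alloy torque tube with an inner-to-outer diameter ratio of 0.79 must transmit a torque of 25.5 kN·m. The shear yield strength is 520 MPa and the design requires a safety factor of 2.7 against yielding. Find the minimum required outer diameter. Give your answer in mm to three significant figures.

τ_allow = 520/2.7 = 192.6 MPa.
For a hollow shaft τ = 16T/[πd_o³(1−k⁴)] with k = 0.79, so 1−k⁴ = 0.6105.
d_o³ = 16T/[π τ_allow (1−k⁴)] = 16×2.5500×10^7/(π×192.6×0.6105) = 1.105×10^6 mm³.
d_o = 103.4 mm.

d_o = 103 mm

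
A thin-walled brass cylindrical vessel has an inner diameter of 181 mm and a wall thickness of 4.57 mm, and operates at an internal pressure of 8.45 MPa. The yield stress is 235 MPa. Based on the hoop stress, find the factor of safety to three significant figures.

n = 1.40

σ_h = pD/(2t) = 8.45×181/(2×4.57) = 167.3 MPa.
n = 235/167.3 = 1.404.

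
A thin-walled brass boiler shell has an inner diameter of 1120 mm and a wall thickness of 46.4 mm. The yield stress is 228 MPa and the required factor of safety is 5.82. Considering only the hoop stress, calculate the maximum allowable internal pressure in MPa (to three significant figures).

p_allow = 3.25 MPa

σ_allow = 228/5.82 = 39.18 MPa.
σ_h = pD/(2t) → p_allow = 2σ_allow t/D = 2×39.18×46.4/1120 = 3.246 MPa.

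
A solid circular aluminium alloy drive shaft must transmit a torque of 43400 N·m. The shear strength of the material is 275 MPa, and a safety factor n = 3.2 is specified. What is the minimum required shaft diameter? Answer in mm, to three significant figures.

Allowable shear stress τ_allow = 275/3.2 = 85.94 MPa.
For a solid shaft τ = 16T/(πd³), so d³ = 16T/(π τ_allow) = 16×4.3400×10^7/(π×85.94) = 2.572×10^6 mm³.
d = (2.572×10^6)^(1/3) = 137.0 mm.

d = 137 mm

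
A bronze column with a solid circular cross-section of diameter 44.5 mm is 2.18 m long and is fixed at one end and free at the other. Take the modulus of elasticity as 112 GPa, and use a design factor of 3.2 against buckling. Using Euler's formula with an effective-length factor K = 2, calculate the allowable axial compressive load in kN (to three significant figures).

P_allow = 3.50 kN

I = πd⁴/64 = π×44.5⁴/64 = 192500 mm⁴.
Effective length L_e = KL = 2×2.18 m = 4360 mm.
Euler critical load P_cr = π²EI/L_e² = π²×112000×192500/4360² = 11190 N.
P_allow = P_cr/n = 11190/3.2 = 3498 N.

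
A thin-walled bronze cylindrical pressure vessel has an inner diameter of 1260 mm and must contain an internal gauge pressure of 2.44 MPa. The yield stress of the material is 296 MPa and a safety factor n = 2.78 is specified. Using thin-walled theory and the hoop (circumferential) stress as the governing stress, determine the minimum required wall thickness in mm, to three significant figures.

σ_allow = 296/2.78 = 106.5 MPa.
Hoop stress σ_h = pD/(2t), so t = pD/(2σ_allow) = 2.44×1260/(2×106.5) = 14.44 mm.

t = 14.4 mm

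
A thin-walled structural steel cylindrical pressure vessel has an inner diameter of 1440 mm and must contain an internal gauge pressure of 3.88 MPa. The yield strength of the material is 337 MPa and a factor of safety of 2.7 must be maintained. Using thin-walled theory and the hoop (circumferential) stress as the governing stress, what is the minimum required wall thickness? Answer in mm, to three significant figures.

t = 22.4 mm

σ_allow = 337/2.7 = 124.8 MPa.
Hoop stress σ_h = pD/(2t), so t = pD/(2σ_allow) = 3.88×1440/(2×124.8) = 22.38 mm.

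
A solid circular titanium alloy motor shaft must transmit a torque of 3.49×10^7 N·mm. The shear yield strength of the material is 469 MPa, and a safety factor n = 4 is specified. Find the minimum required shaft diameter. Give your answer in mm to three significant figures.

d = 115 mm

Allowable shear stress τ_allow = 469/4 = 117.2 MPa.
For a solid shaft τ = 16T/(πd³), so d³ = 16T/(π τ_allow) = 16×3.4900×10^7/(π×117.2) = 1.516×10^6 mm³.
d = (1.516×10^6)^(1/3) = 114.9 mm.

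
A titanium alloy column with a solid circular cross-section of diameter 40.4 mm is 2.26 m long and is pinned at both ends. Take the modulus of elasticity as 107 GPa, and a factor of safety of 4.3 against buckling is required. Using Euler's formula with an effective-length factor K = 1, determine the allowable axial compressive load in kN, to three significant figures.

P_allow = 6.29 kN

I = πd⁴/64 = π×40.4⁴/64 = 130800 mm⁴.
Effective length L_e = KL = 1×2.26 m = 2260 mm.
Euler critical load P_cr = π²EI/L_e² = π²×107000×130800/2260² = 27040 N.
P_allow = P_cr/n = 27040/4.3 = 6288 N.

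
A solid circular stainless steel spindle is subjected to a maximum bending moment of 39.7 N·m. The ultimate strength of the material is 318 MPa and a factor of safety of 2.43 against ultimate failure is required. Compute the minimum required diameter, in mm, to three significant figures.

σ_allow = 318/2.43 = 130.9 MPa.
For a solid circular section σ = 32M/(πd³), so d³ = 32M/(π σ_allow) = 32×39700/(π×130.9) = 3090 mm³.
d = 14.57 mm.

d = 14.6 mm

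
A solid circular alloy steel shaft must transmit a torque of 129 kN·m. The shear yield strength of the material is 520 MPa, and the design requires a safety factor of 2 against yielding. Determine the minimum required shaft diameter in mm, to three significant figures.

d = 136 mm

Allowable shear stress τ_allow = 520/2 = 260.0 MPa.
For a solid shaft τ = 16T/(πd³), so d³ = 16T/(π τ_allow) = 16×1.2900×10^8/(π×260.0) = 2.527×10^6 mm³.
d = (2.527×10^6)^(1/3) = 136.2 mm.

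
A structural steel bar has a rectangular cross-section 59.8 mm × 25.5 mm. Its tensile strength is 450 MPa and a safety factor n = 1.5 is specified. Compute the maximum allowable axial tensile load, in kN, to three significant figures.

σ_allow = 450/1.5 = 300.0 MPa.
A = 59.8×25.5 = 1525 mm².
F_allow = σ_allow × A = 300.0×1525 = 457500 N.

F_allow = 457 kN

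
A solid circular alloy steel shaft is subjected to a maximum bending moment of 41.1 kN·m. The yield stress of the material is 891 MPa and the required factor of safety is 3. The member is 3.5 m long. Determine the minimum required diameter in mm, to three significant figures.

d = 112 mm

σ_allow = 891/3 = 297.0 MPa.
For a solid circular section σ = 32M/(πd³), so d³ = 32M/(π σ_allow) = 32×4.1100×10^7/(π×297.0) = 1.410×10^6 mm³.
d = 112.1 mm.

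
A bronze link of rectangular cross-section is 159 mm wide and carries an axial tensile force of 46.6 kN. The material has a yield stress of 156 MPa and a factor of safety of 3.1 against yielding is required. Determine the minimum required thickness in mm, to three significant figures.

t = 5.82 mm

σ_allow = 156/3.1 = 50.32 MPa.
Required area A = F/σ_allow = 46600/50.32 = 926.0 mm².
t = A/w = 926.0/159 = 5.824 mm.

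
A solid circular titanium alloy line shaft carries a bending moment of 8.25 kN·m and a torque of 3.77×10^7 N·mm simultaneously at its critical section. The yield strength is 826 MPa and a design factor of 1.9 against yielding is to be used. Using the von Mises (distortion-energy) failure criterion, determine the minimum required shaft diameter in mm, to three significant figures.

d = 92.4 mm

σ_allow = σ_y/n = 826/1.9 = 434.7 MPa.
For a solid shaft σ_b = 32M/(πd³) and τ = 16T/(πd³), so the von Mises stress is σ' = (16/πd³)·√(4M²+3T²).
√(4M²+3T²) = √(4×(8.250×10^6)² + 3×(3.770×10^7)²) = 6.735×10^7 N·mm.
d³ = 16×6.735×10^7/(π×434.7) = 789000 mm³.
d = 92.40 mm.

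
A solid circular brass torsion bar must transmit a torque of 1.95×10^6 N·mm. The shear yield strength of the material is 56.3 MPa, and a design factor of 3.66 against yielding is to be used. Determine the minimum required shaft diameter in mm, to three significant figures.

d = 86.4 mm

Allowable shear stress τ_allow = 56.3/3.66 = 15.38 MPa.
For a solid shaft τ = 16T/(πd³), so d³ = 16T/(π τ_allow) = 16×1950000/(π×15.38) = 645600 mm³.
d = (645600)^(1/3) = 86.43 mm.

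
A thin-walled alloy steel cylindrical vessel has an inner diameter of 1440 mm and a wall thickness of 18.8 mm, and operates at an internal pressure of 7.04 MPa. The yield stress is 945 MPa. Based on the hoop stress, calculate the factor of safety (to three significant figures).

n = 3.50

σ_h = pD/(2t) = 7.04×1440/(2×18.8) = 269.6 MPa.
n = 945/269.6 = 3.505.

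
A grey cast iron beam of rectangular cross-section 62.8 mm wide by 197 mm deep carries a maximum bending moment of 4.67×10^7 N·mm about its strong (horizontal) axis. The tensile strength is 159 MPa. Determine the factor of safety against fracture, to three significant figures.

n = 1.38

Section modulus S = bh²/6 = 62.8×197²/6 = 406200 mm³.
σ = M/S = 4.6700×10^7/406200 = 115.0 MPa.
n = 159/115.0 = 1.383.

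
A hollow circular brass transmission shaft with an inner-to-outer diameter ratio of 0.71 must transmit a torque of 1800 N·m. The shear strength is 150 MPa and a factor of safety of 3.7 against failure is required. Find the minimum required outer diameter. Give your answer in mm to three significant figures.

d_o = 67.2 mm

τ_allow = 150/3.7 = 40.54 MPa.
For a hollow shaft τ = 16T/[πd_o³(1−k⁴)] with k = 0.71, so 1−k⁴ = 0.7459.
d_o³ = 16T/[π τ_allow (1−k⁴)] = 16×1800000/(π×40.54×0.7459) = 303200 mm³.
d_o = 67.18 mm.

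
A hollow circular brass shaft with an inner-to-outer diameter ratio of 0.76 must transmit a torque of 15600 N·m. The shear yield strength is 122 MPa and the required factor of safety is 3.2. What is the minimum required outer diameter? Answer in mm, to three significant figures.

d_o = 146 mm

τ_allow = 122/3.2 = 38.12 MPa.
For a hollow shaft τ = 16T/[πd_o³(1−k⁴)] with k = 0.76, so 1−k⁴ = 0.6664.
d_o³ = 16T/[π τ_allow (1−k⁴)] = 16×1.5600×10^7/(π×38.12×0.6664) = 3.127×10^6 mm³.
d_o = 146.2 mm.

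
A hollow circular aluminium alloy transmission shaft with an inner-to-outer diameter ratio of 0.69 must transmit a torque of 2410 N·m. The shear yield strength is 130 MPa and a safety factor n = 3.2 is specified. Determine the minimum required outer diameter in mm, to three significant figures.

τ_allow = 130/3.2 = 40.62 MPa.
For a hollow shaft τ = 16T/[πd_o³(1−k⁴)] with k = 0.69, so 1−k⁴ = 0.7733.
d_o³ = 16T/[π τ_allow (1−k⁴)] = 16×2410000/(π×40.62×0.7733) = 390700 mm³.
d_o = 73.10 mm.

d_o = 73.1 mm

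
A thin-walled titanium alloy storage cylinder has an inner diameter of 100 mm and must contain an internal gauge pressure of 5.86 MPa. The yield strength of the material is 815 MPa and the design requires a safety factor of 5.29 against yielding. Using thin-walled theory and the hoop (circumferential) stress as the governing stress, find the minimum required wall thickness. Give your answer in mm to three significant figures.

t = 1.90 mm

σ_allow = 815/5.29 = 154.1 MPa.
Hoop stress σ_h = pD/(2t), so t = pD/(2σ_allow) = 5.86×100/(2×154.1) = 1.902 mm.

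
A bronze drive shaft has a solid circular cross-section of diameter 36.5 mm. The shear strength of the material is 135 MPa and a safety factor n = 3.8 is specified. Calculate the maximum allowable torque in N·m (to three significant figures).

τ_allow = 135/3.8 = 35.53 MPa.
For a solid shaft T_allow = τ_allow·πd³/16; πd³/16 = π×36.5³/16 = 9548 mm³.
T_allow = 35.53×9548 = 339200 N·mm = 339.2 N·m.

T_allow = 339 N·m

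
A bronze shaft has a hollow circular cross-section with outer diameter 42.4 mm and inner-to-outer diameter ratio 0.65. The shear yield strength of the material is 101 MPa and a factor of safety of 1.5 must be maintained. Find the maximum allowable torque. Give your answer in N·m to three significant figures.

T_allow = 828 N·m

τ_allow = 101/1.5 = 67.33 MPa.
For a hollow shaft T_allow = τ_allow·πd_o³(1−k⁴)/16 with 1−k⁴ = 0.8215, so πd_o³(1−k⁴)/16 = 12300 mm³.
T_allow = 67.33×12300 = 827900 N·mm = 827.9 N·m.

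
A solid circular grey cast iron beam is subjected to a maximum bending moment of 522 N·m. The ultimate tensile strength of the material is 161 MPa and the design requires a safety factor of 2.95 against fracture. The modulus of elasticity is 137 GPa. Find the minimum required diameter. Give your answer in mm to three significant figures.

σ_allow = 161/2.95 = 54.58 MPa.
For a solid circular section σ = 32M/(πd³), so d³ = 32M/(π σ_allow) = 32×522000/(π×54.58) = 97420 mm³.
d = 46.01 mm.

d = 46.0 mm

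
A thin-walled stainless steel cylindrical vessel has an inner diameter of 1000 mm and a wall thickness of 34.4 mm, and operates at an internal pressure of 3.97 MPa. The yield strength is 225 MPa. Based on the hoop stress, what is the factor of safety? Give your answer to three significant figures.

n = 3.90

σ_h = pD/(2t) = 3.97×1000/(2×34.4) = 57.70 MPa.
n = 225/57.70 = 3.899.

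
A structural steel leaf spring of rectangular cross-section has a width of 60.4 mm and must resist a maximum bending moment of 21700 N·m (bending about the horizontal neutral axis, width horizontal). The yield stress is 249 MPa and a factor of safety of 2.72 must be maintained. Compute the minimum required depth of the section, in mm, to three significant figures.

h = 153 mm

σ_allow = 249/2.72 = 91.54 MPa.
For a rectangular section σ = 6M/(bh²), so h² = 6M/(b σ_allow) = 6×2.1700×10^7/(60.4×91.54) = 23550 mm².
h = 153.5 mm.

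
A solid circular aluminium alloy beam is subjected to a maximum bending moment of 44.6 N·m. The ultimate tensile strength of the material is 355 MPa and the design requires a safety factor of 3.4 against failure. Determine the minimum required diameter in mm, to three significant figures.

d = 16.3 mm

σ_allow = 355/3.4 = 104.4 MPa.
For a solid circular section σ = 32M/(πd³), so d³ = 32M/(π σ_allow) = 32×44600/(π×104.4) = 4351 mm³.
d = 16.33 mm.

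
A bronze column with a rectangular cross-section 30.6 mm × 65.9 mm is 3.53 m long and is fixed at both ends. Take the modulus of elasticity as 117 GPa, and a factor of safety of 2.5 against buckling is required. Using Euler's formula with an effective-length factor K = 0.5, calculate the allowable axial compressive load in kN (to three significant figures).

P_allow = 23.3 kN

Buckling occurs about the weak axis: I_min = h·b³/12 = 65.9×30.6³/12 = 157400 mm⁴ (b = 30.6 mm is the smaller dimension).
Effective length L_e = KL = 0.5×3.53 m = 1765 mm.
Euler critical load P_cr = π²EI/L_e² = π²×117000×157400/1765² = 58330 N.
P_allow = P_cr/n = 58330/2.5 = 23330 N.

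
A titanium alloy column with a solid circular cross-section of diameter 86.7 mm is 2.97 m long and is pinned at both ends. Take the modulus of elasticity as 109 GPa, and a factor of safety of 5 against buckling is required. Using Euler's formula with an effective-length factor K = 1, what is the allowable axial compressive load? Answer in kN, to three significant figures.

P_allow = 67.7 kN

I = πd⁴/64 = π×86.7⁴/64 = 2.774×10^6 mm⁴.
Effective length L_e = KL = 1×2.97 m = 2970 mm.
Euler critical load P_cr = π²EI/L_e² = π²×109000×2.774×10^6/2970² = 338300 N.
P_allow = P_cr/n = 338300/5 = 67650 N.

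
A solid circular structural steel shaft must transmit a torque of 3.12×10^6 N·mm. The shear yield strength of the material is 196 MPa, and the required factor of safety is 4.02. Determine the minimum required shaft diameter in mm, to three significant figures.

Allowable shear stress τ_allow = 196/4.02 = 48.76 MPa.
For a solid shaft τ = 16T/(πd³), so d³ = 16T/(π τ_allow) = 16×3120000/(π×48.76) = 325900 mm³.
d = (325900)^(1/3) = 68.82 mm.

d = 68.8 mm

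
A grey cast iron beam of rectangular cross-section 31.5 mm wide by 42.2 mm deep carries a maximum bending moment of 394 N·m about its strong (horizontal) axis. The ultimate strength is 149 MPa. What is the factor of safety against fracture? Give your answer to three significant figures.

n = 3.54

Section modulus S = bh²/6 = 31.5×42.2²/6 = 9349 mm³.
σ = M/S = 394000/9349 = 42.14 MPa.
n = 149/42.14 = 3.536.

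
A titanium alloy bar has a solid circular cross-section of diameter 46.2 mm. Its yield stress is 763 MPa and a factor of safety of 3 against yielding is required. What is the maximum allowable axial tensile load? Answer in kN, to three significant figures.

σ_allow = 763/3 = 254.3 MPa.
A = πd²/4 = π×46.2²/4 = 1676 mm².
F_allow = σ_allow × A = 254.3×1676 = 426400 N.

F_allow = 426 kN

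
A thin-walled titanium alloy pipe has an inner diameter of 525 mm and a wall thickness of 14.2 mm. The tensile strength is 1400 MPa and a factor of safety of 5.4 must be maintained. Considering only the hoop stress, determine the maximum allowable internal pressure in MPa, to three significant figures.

p_allow = 14.0 MPa

σ_allow = 1400/5.4 = 259.3 MPa.
σ_h = pD/(2t) → p_allow = 2σ_allow t/D = 2×259.3×14.2/525 = 14.02 MPa.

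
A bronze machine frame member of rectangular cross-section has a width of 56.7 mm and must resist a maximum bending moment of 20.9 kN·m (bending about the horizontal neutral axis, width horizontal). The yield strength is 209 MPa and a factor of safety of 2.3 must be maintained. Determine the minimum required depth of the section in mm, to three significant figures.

σ_allow = 209/2.3 = 90.87 MPa.
For a rectangular section σ = 6M/(bh²), so h² = 6M/(b σ_allow) = 6×2.0900×10^7/(56.7×90.87) = 24340 mm².
h = 156.0 mm.

h = 156 mm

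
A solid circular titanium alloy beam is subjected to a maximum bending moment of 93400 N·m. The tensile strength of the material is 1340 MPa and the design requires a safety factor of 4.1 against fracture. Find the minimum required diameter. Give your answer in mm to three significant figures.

σ_allow = 1340/4.1 = 326.8 MPa.
For a solid circular section σ = 32M/(πd³), so d³ = 32M/(π σ_allow) = 32×9.3400×10^7/(π×326.8) = 2.911×10^6 mm³.
d = 142.8 mm.

d = 143 mm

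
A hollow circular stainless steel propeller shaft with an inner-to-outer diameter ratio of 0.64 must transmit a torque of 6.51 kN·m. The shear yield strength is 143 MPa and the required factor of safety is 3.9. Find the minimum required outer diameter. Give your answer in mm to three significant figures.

τ_allow = 143/3.9 = 36.67 MPa.
For a hollow shaft τ = 16T/[πd_o³(1−k⁴)] with k = 0.64, so 1−k⁴ = 0.8322.
d_o³ = 16T/[π τ_allow (1−k⁴)] = 16×6510000/(π×36.67×0.8322) = 1.087×10^6 mm³.
d_o = 102.8 mm.

d_o = 103 mm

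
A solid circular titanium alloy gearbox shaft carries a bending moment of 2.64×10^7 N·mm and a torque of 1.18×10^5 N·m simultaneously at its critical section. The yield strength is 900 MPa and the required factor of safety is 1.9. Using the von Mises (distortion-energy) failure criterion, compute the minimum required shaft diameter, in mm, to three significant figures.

d = 131 mm

σ_allow = σ_y/n = 900/1.9 = 473.7 MPa.
For a solid shaft σ_b = 32M/(πd³) and τ = 16T/(πd³), so the von Mises stress is σ' = (16/πd³)·√(4M²+3T²).
√(4M²+3T²) = √(4×(2.640×10^7)² + 3×(1.180×10^8)²) = 2.111×10^8 N·mm.
d³ = 16×2.111×10^8/(π×473.7) = 2.270×10^6 mm³.
d = 131.4 mm.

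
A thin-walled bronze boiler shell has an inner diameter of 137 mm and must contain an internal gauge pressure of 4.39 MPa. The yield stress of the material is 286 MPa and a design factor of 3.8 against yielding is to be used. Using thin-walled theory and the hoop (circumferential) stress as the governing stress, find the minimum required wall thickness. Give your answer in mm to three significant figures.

σ_allow = 286/3.8 = 75.26 MPa.
Hoop stress σ_h = pD/(2t), so t = pD/(2σ_allow) = 4.39×137/(2×75.26) = 3.996 mm.

t = 4.00 mm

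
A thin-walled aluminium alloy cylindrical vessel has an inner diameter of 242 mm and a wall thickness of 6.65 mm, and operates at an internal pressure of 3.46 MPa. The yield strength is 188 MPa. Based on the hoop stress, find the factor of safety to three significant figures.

n = 2.99

σ_h = pD/(2t) = 3.46×242/(2×6.65) = 62.96 MPa.
n = 188/62.96 = 2.986.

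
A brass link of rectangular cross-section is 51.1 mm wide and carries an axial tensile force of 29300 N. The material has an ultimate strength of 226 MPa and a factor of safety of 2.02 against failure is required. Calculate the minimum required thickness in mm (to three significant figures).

σ_allow = 226/2.02 = 111.9 MPa.
Required area A = F/σ_allow = 29300/111.9 = 261.9 mm².
t = A/w = 261.9/51.1 = 5.125 mm.

t = 5.12 mm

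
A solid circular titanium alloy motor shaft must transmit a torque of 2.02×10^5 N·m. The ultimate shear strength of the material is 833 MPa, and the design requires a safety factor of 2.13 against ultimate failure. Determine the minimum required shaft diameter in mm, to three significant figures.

d = 138 mm

Allowable shear stress τ_allow = 833/2.13 = 391.1 MPa.
For a solid shaft τ = 16T/(πd³), so d³ = 16T/(π τ_allow) = 16×2.0200×10^8/(π×391.1) = 2.631×10^6 mm³.
d = (2.631×10^6)^(1/3) = 138.0 mm.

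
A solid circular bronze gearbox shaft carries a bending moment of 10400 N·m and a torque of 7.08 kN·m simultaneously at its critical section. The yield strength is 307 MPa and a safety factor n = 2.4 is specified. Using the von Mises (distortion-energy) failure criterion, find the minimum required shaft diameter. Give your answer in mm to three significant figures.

σ_allow = σ_y/n = 307/2.4 = 127.9 MPa.
For a solid shaft σ_b = 32M/(πd³) and τ = 16T/(πd³), so the von Mises stress is σ' = (16/πd³)·√(4M²+3T²).
√(4M²+3T²) = √(4×(1.040×10^7)² + 3×(7.080×10^6)²) = 2.415×10^7 N·mm.
d³ = 16×2.415×10^7/(π×127.9) = 961400 mm³.
d = 98.69 mm.

d = 98.7 mm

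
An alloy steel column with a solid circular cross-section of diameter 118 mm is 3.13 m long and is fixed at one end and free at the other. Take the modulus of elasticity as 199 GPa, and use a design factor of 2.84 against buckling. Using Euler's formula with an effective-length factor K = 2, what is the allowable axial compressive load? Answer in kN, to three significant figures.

P_allow = 168 kN

I = πd⁴/64 = π×118⁴/64 = 9.517×10^6 mm⁴.
Effective length L_e = KL = 2×3.13 m = 6260 mm.
Euler critical load P_cr = π²EI/L_e² = π²×199000×9.517×10^6/6260² = 477000 N.
P_allow = P_cr/n = 477000/2.84 = 168000 N.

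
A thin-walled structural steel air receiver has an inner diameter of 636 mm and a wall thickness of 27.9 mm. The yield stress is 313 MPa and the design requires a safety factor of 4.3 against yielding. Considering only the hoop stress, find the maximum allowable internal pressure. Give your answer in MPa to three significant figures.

p_allow = 6.39 MPa

σ_allow = 313/4.3 = 72.79 MPa.
σ_h = pD/(2t) → p_allow = 2σ_allow t/D = 2×72.79×27.9/636 = 6.386 MPa.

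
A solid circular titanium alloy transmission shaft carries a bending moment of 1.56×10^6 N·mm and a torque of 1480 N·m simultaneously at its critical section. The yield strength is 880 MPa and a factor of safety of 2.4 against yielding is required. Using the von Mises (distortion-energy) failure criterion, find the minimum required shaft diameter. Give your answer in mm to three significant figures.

σ_allow = σ_y/n = 880/2.4 = 366.7 MPa.
For a solid shaft σ_b = 32M/(πd³) and τ = 16T/(πd³), so the von Mises stress is σ' = (16/πd³)·√(4M²+3T²).
√(4M²+3T²) = √(4×(1.560×10^6)² + 3×(1.480×10^6)²) = 4.038×10^6 N·mm.
d³ = 16×4.038×10^6/(π×366.7) = 56090 mm³.
d = 38.28 mm.

d = 38.3 mm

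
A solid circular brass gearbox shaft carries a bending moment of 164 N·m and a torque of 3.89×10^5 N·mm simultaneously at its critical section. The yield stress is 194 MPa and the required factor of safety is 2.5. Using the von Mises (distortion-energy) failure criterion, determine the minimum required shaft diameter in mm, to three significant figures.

σ_allow = σ_y/n = 194/2.5 = 77.60 MPa.
For a solid shaft σ_b = 32M/(πd³) and τ = 16T/(πd³), so the von Mises stress is σ' = (16/πd³)·√(4M²+3T²).
√(4M²+3T²) = √(4×(164000)² + 3×(389000)²) = 749400 N·mm.
d³ = 16×749400/(π×77.60) = 49180 mm³.
d = 36.64 mm.

d = 36.6 mm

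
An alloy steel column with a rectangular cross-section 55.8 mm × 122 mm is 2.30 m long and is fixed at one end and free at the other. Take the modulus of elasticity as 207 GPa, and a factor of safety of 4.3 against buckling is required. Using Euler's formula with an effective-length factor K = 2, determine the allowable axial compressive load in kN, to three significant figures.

P_allow = 39.7 kN

Buckling occurs about the weak axis: I_min = h·b³/12 = 122×55.8³/12 = 1.766×10^6 mm⁴ (b = 55.8 mm is the smaller dimension).
Effective length L_e = KL = 2×2.30 m = 4600 mm.
Euler critical load P_cr = π²EI/L_e² = π²×207000×1.766×10^6/4600² = 170500 N.
P_allow = P_cr/n = 170500/4.3 = 39660 N.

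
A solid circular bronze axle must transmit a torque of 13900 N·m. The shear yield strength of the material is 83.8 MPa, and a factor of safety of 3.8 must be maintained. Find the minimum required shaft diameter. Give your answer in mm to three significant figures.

Allowable shear stress τ_allow = 83.8/3.8 = 22.05 MPa.
For a solid shaft τ = 16T/(πd³), so d³ = 16T/(π τ_allow) = 16×1.3900×10^7/(π×22.05) = 3.210×10^6 mm³.
d = (3.210×10^6)^(1/3) = 147.5 mm.

d = 148 mm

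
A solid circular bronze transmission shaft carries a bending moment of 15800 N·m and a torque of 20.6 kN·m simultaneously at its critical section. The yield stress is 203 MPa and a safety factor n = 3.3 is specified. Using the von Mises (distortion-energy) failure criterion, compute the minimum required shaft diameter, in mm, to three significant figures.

d = 158 mm

σ_allow = σ_y/n = 203/3.3 = 61.52 MPa.
For a solid shaft σ_b = 32M/(πd³) and τ = 16T/(πd³), so the von Mises stress is σ' = (16/πd³)·√(4M²+3T²).
√(4M²+3T²) = √(4×(1.580×10^7)² + 3×(2.060×10^7)²) = 4.766×10^7 N·mm.
d³ = 16×4.766×10^7/(π×61.52) = 3.946×10^6 mm³.
d = 158.0 mm.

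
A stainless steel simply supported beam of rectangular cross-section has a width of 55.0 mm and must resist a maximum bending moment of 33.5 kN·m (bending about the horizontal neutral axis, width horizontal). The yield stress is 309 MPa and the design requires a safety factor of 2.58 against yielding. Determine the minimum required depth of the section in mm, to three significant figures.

σ_allow = 309/2.58 = 119.8 MPa.
For a rectangular section σ = 6M/(bh²), so h² = 6M/(b σ_allow) = 6×3.3500×10^7/(55.0×119.8) = 30510 mm².
h = 174.7 mm.

h = 175 mm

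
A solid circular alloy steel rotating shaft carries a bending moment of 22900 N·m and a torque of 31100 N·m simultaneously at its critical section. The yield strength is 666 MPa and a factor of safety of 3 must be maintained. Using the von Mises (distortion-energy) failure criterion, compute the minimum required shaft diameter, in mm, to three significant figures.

σ_allow = σ_y/n = 666/3 = 222.0 MPa.
For a solid shaft σ_b = 32M/(πd³) and τ = 16T/(πd³), so the von Mises stress is σ' = (16/πd³)·√(4M²+3T²).
√(4M²+3T²) = √(4×(2.290×10^7)² + 3×(3.110×10^7)²) = 7.071×10^7 N·mm.
d³ = 16×7.071×10^7/(π×222.0) = 1.622×10^6 mm³.
d = 117.5 mm.

d = 117 mm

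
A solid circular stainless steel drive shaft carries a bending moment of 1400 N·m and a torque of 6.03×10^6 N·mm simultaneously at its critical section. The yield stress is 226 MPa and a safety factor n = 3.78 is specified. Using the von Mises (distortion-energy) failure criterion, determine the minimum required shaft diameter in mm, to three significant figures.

σ_allow = σ_y/n = 226/3.78 = 59.79 MPa.
For a solid shaft σ_b = 32M/(πd³) and τ = 16T/(πd³), so the von Mises stress is σ' = (16/πd³)·√(4M²+3T²).
√(4M²+3T²) = √(4×(1.400×10^6)² + 3×(6.030×10^6)²) = 1.081×10^7 N·mm.
d³ = 16×1.081×10^7/(π×59.79) = 921100 mm³.
d = 97.30 mm.

d = 97.3 mm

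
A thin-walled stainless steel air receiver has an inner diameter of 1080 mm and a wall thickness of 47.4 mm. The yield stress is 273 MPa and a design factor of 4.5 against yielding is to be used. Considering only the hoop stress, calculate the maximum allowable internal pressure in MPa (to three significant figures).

σ_allow = 273/4.5 = 60.67 MPa.
σ_h = pD/(2t) → p_allow = 2σ_allow t/D = 2×60.67×47.4/1080 = 5.325 MPa.

p_allow = 5.33 MPa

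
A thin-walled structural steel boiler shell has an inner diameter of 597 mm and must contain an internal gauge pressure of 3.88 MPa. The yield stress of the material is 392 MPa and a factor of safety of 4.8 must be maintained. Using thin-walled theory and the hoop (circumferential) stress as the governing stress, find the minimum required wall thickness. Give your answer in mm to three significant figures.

t = 14.2 mm

σ_allow = 392/4.8 = 81.67 MPa.
Hoop stress σ_h = pD/(2t), so t = pD/(2σ_allow) = 3.88×597/(2×81.67) = 14.18 mm.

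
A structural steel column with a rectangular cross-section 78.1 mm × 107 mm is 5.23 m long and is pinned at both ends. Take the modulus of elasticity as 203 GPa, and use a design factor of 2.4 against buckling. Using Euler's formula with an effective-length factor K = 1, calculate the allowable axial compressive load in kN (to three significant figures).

Buckling occurs about the weak axis: I_min = h·b³/12 = 107×78.1³/12 = 4.248×10^6 mm⁴ (b = 78.1 mm is the smaller dimension).
Effective length L_e = KL = 1×5.23 m = 5230 mm.
Euler critical load P_cr = π²EI/L_e² = π²×203000×4.248×10^6/5230² = 311100 N.
P_allow = P_cr/n = 311100/2.4 = 129600 N.

P_allow = 130 kN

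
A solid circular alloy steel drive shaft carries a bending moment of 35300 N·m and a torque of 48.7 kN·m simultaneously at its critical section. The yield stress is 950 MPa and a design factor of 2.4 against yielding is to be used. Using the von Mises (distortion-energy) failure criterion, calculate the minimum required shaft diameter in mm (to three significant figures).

d = 112 mm

σ_allow = σ_y/n = 950/2.4 = 395.8 MPa.
For a solid shaft σ_b = 32M/(πd³) and τ = 16T/(πd³), so the von Mises stress is σ' = (16/πd³)·√(4M²+3T²).
√(4M²+3T²) = √(4×(3.530×10^7)² + 3×(4.870×10^7)²) = 1.100×10^8 N·mm.
d³ = 16×1.100×10^8/(π×395.8) = 1.415×10^6 mm³.
d = 112.3 mm.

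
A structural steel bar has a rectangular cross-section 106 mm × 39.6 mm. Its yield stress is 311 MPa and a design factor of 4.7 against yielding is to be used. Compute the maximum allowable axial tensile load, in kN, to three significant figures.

F_allow = 278 kN

σ_allow = 311/4.7 = 66.17 MPa.
A = 106×39.6 = 4198 mm².
F_allow = σ_allow × A = 66.17×4198 = 277800 N.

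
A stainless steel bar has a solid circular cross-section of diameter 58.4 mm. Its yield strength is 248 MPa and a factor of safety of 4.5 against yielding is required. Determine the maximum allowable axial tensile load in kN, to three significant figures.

F_allow = 148 kN

σ_allow = 248/4.5 = 55.11 MPa.
A = πd²/4 = π×58.4²/4 = 2679 mm².
F_allow = σ_allow × A = 55.11×2679 = 147600 N.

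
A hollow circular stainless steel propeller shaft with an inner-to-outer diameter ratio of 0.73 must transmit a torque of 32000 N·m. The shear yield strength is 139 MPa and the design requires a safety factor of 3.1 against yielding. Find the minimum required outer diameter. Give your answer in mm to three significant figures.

d_o = 172 mm

τ_allow = 139/3.1 = 44.84 MPa.
For a hollow shaft τ = 16T/[πd_o³(1−k⁴)] with k = 0.73, so 1−k⁴ = 0.7160.
d_o³ = 16T/[π τ_allow (1−k⁴)] = 16×3.2000×10^7/(π×44.84×0.7160) = 5.076×10^6 mm³.
d_o = 171.9 mm.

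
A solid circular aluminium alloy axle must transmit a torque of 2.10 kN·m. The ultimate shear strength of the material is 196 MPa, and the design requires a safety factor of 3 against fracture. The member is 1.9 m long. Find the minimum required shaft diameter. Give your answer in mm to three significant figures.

d = 54.7 mm

Allowable shear stress τ_allow = 196/3 = 65.33 MPa.
For a solid shaft τ = 16T/(πd³), so d³ = 16T/(π τ_allow) = 16×2100000/(π×65.33) = 163700 mm³.
d = (163700)^(1/3) = 54.70 mm.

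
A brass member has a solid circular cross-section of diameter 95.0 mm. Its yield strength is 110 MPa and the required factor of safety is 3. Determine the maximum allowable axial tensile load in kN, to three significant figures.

σ_allow = 110/3 = 36.67 MPa.
A = πd²/4 = π×95.0²/4 = 7088 mm².
F_allow = σ_allow × A = 36.67×7088 = 259900 N.

F_allow = 260 kN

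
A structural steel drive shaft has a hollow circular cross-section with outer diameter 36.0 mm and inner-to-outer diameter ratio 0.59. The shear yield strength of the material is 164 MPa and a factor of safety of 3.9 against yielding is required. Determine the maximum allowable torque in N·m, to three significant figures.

τ_allow = 164/3.9 = 42.05 MPa.
For a hollow shaft T_allow = τ_allow·πd_o³(1−k⁴)/16 with 1−k⁴ = 0.8788, so πd_o³(1−k⁴)/16 = 8051 mm³.
T_allow = 42.05×8051 = 338500 N·mm = 338.5 N·m.

T_allow = 339 N·m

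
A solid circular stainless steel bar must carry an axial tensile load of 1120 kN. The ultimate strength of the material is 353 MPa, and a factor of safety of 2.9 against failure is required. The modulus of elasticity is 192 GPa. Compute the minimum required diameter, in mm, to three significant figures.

d = 108 mm

Allowable stress σ_allow = 353/2.9 = 121.7 MPa.
Required area A = F/σ_allow = 1120000/121.7 = 9201 mm².
A = πd²/4 → d = √(4A/π) = 108.2 mm.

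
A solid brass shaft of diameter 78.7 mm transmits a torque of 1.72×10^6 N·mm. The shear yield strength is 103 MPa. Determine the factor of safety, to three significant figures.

n = 5.73

τ = 16T/(πd³) = 16×1720000/(π×78.7³) = 17.97 MPa.
n = τ_limit/τ = 103/17.97 = 5.731.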